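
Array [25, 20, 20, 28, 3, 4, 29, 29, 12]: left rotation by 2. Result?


Left rotate by 2: [20, 28, 3, 4, 29, 29, 12, 25, 20]


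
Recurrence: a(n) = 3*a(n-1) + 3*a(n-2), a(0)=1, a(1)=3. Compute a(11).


Build bottom-up:
...a(9)=133893, a(10)=507627, a(11)=3*507627+3*133893=1924560


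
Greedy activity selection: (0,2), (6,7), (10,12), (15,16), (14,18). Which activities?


Greedy: pick earliest-ending, then skip overlaps.
Selected (4 activities): [(0, 2), (6, 7), (10, 12), (15, 16)]


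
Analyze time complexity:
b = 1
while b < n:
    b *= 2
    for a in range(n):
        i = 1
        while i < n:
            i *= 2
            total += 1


Per nesting level: O(log n) * O(n) * O(log n) = O(n (log n)^2)
Complexity: O(n (log n)^2)


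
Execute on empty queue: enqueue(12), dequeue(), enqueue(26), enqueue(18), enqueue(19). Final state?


enqueue(12) -> [12]
dequeue() returns 12 -> []
enqueue(26) -> [26]
enqueue(18) -> [26, 18]
enqueue(19) -> [26, 18, 19]
Final queue (front to back): [26, 18, 19]


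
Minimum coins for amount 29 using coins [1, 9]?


dp[0]=0; dp[i]=1+min(dp[i-c] for c in coins)
...dp[24]=8, dp[25]=9, dp[26]=10, dp[27]=3, dp[28]=4, dp[29]=5
Minimum coins for 29 = 5


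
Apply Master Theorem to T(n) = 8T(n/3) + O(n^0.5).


a=8, b=3, c=0.5. log_3(8)=1.893 > c=0.5. Case 1: O(n^log_b(a)) = O(n^1.893)
Complexity: O(n^1.893)


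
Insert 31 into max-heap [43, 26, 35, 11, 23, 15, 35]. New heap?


Append 31: [43, 26, 35, 11, 23, 15, 35, 31]
Bubble up: swap idx 7(31) with idx 3(11); swap idx 3(31) with idx 1(26)
Result: [43, 31, 35, 26, 23, 15, 35, 11]


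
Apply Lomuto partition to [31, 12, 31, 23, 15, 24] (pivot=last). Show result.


Elements <= 24 go left of pivot.
Result: [12, 23, 15, 24, 31, 31], pivot at index 3


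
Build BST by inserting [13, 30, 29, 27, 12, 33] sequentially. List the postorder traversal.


Root = 13; build tree by BST insertion.
Postorder traversal: [12, 27, 29, 33, 30, 13]


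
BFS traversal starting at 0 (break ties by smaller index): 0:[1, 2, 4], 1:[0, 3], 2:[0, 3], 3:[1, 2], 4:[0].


BFS queue: start with [0]
Visit order: [0, 1, 2, 4, 3]


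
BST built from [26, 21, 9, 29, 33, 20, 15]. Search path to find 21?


BST root = 26
Search for 21: compare at each node
Path: [26, 21]


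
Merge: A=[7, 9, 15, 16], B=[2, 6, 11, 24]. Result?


Compare heads, take smaller each step.
Merged: [2, 6, 7, 9, 11, 15, 16, 24]


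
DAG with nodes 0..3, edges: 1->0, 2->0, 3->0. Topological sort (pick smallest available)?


Kahn's algorithm, process smallest node first
Order: [1, 2, 3, 0]


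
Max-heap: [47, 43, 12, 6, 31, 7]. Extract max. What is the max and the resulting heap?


Max = 47
Replace root with last, heapify down
Resulting heap: [43, 31, 12, 6, 7]


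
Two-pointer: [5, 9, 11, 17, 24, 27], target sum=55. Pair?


Two pointers: lo=0, hi=5
No pair sums to 55


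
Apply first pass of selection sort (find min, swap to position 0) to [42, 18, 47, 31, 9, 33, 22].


After one pass: [9, 18, 47, 31, 42, 33, 22]


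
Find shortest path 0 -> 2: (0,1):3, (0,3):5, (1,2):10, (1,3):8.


Dijkstra from 0:
Distances: {0: 0, 1: 3, 2: 13, 3: 5}
Shortest distance to 2 = 13, path = [0, 1, 2]


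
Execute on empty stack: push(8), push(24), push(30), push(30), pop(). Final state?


push(8) -> [8]
push(24) -> [8, 24]
push(30) -> [8, 24, 30]
push(30) -> [8, 24, 30, 30]
pop() returns 30 -> [8, 24, 30]
Final stack (bottom to top): [8, 24, 30]


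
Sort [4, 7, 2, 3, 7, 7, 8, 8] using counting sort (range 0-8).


Count array: [0, 0, 1, 1, 1, 0, 0, 3, 2]
Reconstruct: [2, 3, 4, 7, 7, 7, 8, 8]


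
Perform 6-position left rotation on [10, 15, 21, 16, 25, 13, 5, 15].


Left rotate by 6: [5, 15, 10, 15, 21, 16, 25, 13]


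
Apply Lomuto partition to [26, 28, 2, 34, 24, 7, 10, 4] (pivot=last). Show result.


Elements <= 4 go left of pivot.
Result: [2, 4, 26, 34, 24, 7, 10, 28], pivot at index 1


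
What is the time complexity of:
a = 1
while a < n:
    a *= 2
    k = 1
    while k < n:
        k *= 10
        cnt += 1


Per nesting level: O(log n) * O(log n) = O((log n)^2)
Complexity: O((log n)^2)


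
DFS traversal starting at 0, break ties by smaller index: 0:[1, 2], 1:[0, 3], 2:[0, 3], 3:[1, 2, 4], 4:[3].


DFS stack-based: start with [0]
Visit order: [0, 1, 3, 2, 4]


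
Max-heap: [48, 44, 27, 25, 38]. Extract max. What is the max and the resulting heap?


Max = 48
Replace root with last, heapify down
Resulting heap: [44, 38, 27, 25]


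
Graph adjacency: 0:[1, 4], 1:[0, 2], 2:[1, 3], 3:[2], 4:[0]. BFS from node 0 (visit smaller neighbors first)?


BFS queue: start with [0]
Visit order: [0, 1, 4, 2, 3]


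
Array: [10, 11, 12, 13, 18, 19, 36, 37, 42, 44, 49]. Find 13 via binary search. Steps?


Search for 13:
[0,10] mid=5 arr[5]=19
[0,4] mid=2 arr[2]=12
[3,4] mid=3 arr[3]=13
Total: 3 comparisons


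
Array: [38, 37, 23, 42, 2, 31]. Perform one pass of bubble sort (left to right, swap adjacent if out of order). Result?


After one pass: [37, 23, 38, 2, 31, 42]


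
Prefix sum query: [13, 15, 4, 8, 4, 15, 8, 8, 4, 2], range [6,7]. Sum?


Prefix sums: [0, 13, 28, 32, 40, 44, 59, 67, 75, 79, 81]
Sum[6..7] = prefix[8] - prefix[6] = 75 - 59 = 16


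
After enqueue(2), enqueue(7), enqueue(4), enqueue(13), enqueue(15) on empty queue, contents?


enqueue(2) -> [2]
enqueue(7) -> [2, 7]
enqueue(4) -> [2, 7, 4]
enqueue(13) -> [2, 7, 4, 13]
enqueue(15) -> [2, 7, 4, 13, 15]
Final queue (front to back): [2, 7, 4, 13, 15]


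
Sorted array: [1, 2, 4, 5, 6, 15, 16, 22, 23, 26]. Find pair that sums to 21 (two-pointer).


Two pointers: lo=0, hi=9
Found pair: (5, 16) summing to 21


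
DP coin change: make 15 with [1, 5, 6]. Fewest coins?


dp[0]=0; dp[i]=1+min(dp[i-c] for c in coins)
...dp[10]=2, dp[11]=2, dp[12]=2, dp[13]=3, dp[14]=4, dp[15]=3
Minimum coins for 15 = 3


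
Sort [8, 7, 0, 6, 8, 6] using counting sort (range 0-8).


Count array: [1, 0, 0, 0, 0, 0, 2, 1, 2]
Reconstruct: [0, 6, 6, 7, 8, 8]


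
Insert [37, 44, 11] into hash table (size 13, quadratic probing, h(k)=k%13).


Insertions: 37->slot 11; 44->slot 5; 11->slot 12
Table: [None, None, None, None, None, 44, None, None, None, None, None, 37, 11]


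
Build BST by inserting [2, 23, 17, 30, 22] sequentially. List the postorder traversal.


Root = 2; build tree by BST insertion.
Postorder traversal: [22, 17, 30, 23, 2]


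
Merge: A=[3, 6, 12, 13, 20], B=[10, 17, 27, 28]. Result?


Compare heads, take smaller each step.
Merged: [3, 6, 10, 12, 13, 17, 20, 27, 28]


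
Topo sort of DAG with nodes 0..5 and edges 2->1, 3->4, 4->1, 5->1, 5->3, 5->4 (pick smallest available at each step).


Kahn's algorithm, process smallest node first
Order: [0, 2, 5, 3, 4, 1]


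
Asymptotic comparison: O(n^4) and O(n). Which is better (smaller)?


linear grows slower than quartic
O(n) is asymptotically smaller; O(n^4) grows faster


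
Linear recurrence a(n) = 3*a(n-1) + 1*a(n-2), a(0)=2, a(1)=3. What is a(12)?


Build bottom-up:
...a(10)=154451, a(11)=510117, a(12)=3*510117+1*154451=1684802


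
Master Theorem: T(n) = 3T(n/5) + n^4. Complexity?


a=3, b=5, c=4. log_5(3)=0.683 < c=4. Case 3: O(n^c) = O(n^4)
Complexity: O(n^4)


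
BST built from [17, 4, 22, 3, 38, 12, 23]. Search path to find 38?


BST root = 17
Search for 38: compare at each node
Path: [17, 22, 38]


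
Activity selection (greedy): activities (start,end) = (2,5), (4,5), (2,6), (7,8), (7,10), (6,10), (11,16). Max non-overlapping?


Greedy: pick earliest-ending, then skip overlaps.
Selected (3 activities): [(2, 5), (7, 8), (11, 16)]


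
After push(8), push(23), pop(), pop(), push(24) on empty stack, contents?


push(8) -> [8]
push(23) -> [8, 23]
pop() returns 23 -> [8]
pop() returns 8 -> []
push(24) -> [24]
Final stack (bottom to top): [24]


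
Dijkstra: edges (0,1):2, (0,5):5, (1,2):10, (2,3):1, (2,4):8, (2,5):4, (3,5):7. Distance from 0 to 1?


Dijkstra from 0:
Distances: {0: 0, 1: 2, 2: 9, 3: 10, 4: 17, 5: 5}
Shortest distance to 1 = 2, path = [0, 1]


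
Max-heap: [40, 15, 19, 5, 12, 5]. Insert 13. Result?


Append 13: [40, 15, 19, 5, 12, 5, 13]
Bubble up: no swaps needed
Result: [40, 15, 19, 5, 12, 5, 13]


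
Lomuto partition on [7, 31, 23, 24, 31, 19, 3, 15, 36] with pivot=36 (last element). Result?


Elements <= 36 go left of pivot.
Result: [7, 31, 23, 24, 31, 19, 3, 15, 36], pivot at index 8


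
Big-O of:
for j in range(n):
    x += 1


Per nesting level: O(n) = O(n)
Complexity: O(n)


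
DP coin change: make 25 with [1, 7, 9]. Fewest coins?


dp[0]=0; dp[i]=1+min(dp[i-c] for c in coins)
...dp[20]=4, dp[21]=3, dp[22]=4, dp[23]=3, dp[24]=4, dp[25]=3
Minimum coins for 25 = 3


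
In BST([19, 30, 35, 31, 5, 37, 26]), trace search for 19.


BST root = 19
Search for 19: compare at each node
Path: [19]


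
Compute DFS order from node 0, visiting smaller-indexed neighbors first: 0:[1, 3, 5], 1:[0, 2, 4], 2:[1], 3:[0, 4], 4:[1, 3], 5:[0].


DFS stack-based: start with [0]
Visit order: [0, 1, 2, 4, 3, 5]


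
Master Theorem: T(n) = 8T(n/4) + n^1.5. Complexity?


a=8, b=4, c=1.5. log_4(8)=1.5 = c=1.5. Case 2: O(n^c log n) = O(n^1.500 log n)
Complexity: O(n^1.500 log n)


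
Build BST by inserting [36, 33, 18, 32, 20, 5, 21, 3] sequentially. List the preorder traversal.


Root = 36; build tree by BST insertion.
Preorder traversal: [36, 33, 18, 5, 3, 32, 20, 21]


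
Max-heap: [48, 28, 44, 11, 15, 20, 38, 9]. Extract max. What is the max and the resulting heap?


Max = 48
Replace root with last, heapify down
Resulting heap: [44, 28, 38, 11, 15, 20, 9]


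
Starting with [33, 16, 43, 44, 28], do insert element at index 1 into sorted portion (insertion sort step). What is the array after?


After one pass: [16, 33, 43, 44, 28]


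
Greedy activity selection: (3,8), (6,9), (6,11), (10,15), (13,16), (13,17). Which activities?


Greedy: pick earliest-ending, then skip overlaps.
Selected (2 activities): [(3, 8), (10, 15)]


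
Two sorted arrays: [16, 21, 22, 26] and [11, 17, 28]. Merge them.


Compare heads, take smaller each step.
Merged: [11, 16, 17, 21, 22, 26, 28]


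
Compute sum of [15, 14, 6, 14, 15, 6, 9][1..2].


Prefix sums: [0, 15, 29, 35, 49, 64, 70, 79]
Sum[1..2] = prefix[3] - prefix[1] = 35 - 15 = 20


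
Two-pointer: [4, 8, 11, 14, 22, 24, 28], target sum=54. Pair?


Two pointers: lo=0, hi=6
No pair sums to 54


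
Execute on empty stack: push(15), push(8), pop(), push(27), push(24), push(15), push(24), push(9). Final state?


push(15) -> [15]
push(8) -> [15, 8]
pop() returns 8 -> [15]
push(27) -> [15, 27]
push(24) -> [15, 27, 24]
push(15) -> [15, 27, 24, 15]
push(24) -> [15, 27, 24, 15, 24]
push(9) -> [15, 27, 24, 15, 24, 9]
Final stack (bottom to top): [15, 27, 24, 15, 24, 9]


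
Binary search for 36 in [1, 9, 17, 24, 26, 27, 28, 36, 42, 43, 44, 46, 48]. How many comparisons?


Search for 36:
[0,12] mid=6 arr[6]=28
[7,12] mid=9 arr[9]=43
[7,8] mid=7 arr[7]=36
Total: 3 comparisons


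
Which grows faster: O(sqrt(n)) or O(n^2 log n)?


sublinear grows slower than n^2 log n
O(sqrt(n)) is asymptotically smaller; O(n^2 log n) grows faster


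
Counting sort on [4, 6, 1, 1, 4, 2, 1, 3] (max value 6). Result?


Count array: [0, 3, 1, 1, 2, 0, 1]
Reconstruct: [1, 1, 1, 2, 3, 4, 4, 6]


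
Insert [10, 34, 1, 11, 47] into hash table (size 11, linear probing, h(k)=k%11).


Insertions: 10->slot 10; 34->slot 1; 1->slot 2; 11->slot 0; 47->slot 3
Table: [11, 34, 1, 47, None, None, None, None, None, None, 10]


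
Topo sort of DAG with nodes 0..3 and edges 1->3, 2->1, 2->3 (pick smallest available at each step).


Kahn's algorithm, process smallest node first
Order: [0, 2, 1, 3]


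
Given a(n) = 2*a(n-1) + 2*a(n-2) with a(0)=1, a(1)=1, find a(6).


Build bottom-up:
...a(4)=28, a(5)=76, a(6)=2*76+2*28=208


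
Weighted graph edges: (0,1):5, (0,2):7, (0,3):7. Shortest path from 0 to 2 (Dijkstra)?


Dijkstra from 0:
Distances: {0: 0, 1: 5, 2: 7, 3: 7}
Shortest distance to 2 = 7, path = [0, 2]


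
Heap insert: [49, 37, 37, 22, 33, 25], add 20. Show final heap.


Append 20: [49, 37, 37, 22, 33, 25, 20]
Bubble up: no swaps needed
Result: [49, 37, 37, 22, 33, 25, 20]


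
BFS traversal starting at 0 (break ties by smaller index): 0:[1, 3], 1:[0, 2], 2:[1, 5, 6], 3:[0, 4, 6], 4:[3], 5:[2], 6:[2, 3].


BFS queue: start with [0]
Visit order: [0, 1, 3, 2, 4, 6, 5]


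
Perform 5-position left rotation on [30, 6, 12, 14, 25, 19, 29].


Left rotate by 5: [19, 29, 30, 6, 12, 14, 25]


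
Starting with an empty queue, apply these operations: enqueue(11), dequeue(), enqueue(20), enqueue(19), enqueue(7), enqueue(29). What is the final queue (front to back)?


enqueue(11) -> [11]
dequeue() returns 11 -> []
enqueue(20) -> [20]
enqueue(19) -> [20, 19]
enqueue(7) -> [20, 19, 7]
enqueue(29) -> [20, 19, 7, 29]
Final queue (front to back): [20, 19, 7, 29]


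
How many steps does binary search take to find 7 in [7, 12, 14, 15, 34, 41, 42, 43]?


Search for 7:
[0,7] mid=3 arr[3]=15
[0,2] mid=1 arr[1]=12
[0,0] mid=0 arr[0]=7
Total: 3 comparisons


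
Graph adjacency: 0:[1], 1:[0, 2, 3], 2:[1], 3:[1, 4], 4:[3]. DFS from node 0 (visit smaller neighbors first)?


DFS stack-based: start with [0]
Visit order: [0, 1, 2, 3, 4]


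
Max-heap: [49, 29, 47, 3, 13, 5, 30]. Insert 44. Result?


Append 44: [49, 29, 47, 3, 13, 5, 30, 44]
Bubble up: swap idx 7(44) with idx 3(3); swap idx 3(44) with idx 1(29)
Result: [49, 44, 47, 29, 13, 5, 30, 3]


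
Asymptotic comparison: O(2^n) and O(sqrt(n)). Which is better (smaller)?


sublinear grows slower than exponential
O(sqrt(n)) is asymptotically smaller; O(2^n) grows faster


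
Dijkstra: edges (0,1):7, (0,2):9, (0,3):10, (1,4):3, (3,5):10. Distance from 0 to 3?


Dijkstra from 0:
Distances: {0: 0, 1: 7, 2: 9, 3: 10, 4: 10, 5: 20}
Shortest distance to 3 = 10, path = [0, 3]


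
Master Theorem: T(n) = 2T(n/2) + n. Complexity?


a=2, b=2, c=1. log_2(2)=1 = c=1. Case 2: O(n^c log n) = O(n log n)
Complexity: O(n log n)


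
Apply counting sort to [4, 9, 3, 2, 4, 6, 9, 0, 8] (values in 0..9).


Count array: [1, 0, 1, 1, 2, 0, 1, 0, 1, 2]
Reconstruct: [0, 2, 3, 4, 4, 6, 8, 9, 9]


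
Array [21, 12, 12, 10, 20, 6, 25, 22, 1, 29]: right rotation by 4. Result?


Right rotate by 4: [25, 22, 1, 29, 21, 12, 12, 10, 20, 6]


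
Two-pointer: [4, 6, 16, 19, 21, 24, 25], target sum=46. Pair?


Two pointers: lo=0, hi=6
Found pair: (21, 25) summing to 46


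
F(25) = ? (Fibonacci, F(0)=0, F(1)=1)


F(n)=F(n-1)+F(n-2)
...F(23)=28657, F(24)=46368, F(25)=75025


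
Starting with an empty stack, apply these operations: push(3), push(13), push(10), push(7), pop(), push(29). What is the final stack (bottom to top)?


push(3) -> [3]
push(13) -> [3, 13]
push(10) -> [3, 13, 10]
push(7) -> [3, 13, 10, 7]
pop() returns 7 -> [3, 13, 10]
push(29) -> [3, 13, 10, 29]
Final stack (bottom to top): [3, 13, 10, 29]


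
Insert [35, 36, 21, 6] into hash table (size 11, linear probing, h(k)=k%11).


Insertions: 35->slot 2; 36->slot 3; 21->slot 10; 6->slot 6
Table: [None, None, 35, 36, None, None, 6, None, None, None, 21]


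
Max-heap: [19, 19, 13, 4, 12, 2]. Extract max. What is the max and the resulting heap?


Max = 19
Replace root with last, heapify down
Resulting heap: [19, 12, 13, 4, 2]


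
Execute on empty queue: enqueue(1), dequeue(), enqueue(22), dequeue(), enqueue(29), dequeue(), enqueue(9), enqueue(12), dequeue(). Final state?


enqueue(1) -> [1]
dequeue() returns 1 -> []
enqueue(22) -> [22]
dequeue() returns 22 -> []
enqueue(29) -> [29]
dequeue() returns 29 -> []
enqueue(9) -> [9]
enqueue(12) -> [9, 12]
dequeue() returns 9 -> [12]
Final queue (front to back): [12]


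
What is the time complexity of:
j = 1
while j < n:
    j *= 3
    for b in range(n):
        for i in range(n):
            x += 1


Per nesting level: O(log n) * O(n) * O(n) = O(n^2 log n)
Complexity: O(n^2 log n)


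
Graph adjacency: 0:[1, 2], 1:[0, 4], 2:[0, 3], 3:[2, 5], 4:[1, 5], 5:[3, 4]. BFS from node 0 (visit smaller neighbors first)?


BFS queue: start with [0]
Visit order: [0, 1, 2, 4, 3, 5]


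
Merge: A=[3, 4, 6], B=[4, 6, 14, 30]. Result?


Compare heads, take smaller each step.
Merged: [3, 4, 4, 6, 6, 14, 30]


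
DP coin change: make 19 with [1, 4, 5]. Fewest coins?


dp[0]=0; dp[i]=1+min(dp[i-c] for c in coins)
...dp[14]=3, dp[15]=3, dp[16]=4, dp[17]=4, dp[18]=4, dp[19]=4
Minimum coins for 19 = 4


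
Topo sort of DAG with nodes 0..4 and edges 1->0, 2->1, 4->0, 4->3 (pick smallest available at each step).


Kahn's algorithm, process smallest node first
Order: [2, 1, 4, 0, 3]


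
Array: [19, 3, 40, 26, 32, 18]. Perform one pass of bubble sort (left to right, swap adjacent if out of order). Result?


After one pass: [3, 19, 26, 32, 18, 40]


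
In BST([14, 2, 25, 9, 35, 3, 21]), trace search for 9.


BST root = 14
Search for 9: compare at each node
Path: [14, 2, 9]


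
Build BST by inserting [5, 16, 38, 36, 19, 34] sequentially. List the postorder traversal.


Root = 5; build tree by BST insertion.
Postorder traversal: [34, 19, 36, 38, 16, 5]


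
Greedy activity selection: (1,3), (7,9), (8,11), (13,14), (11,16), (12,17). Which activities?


Greedy: pick earliest-ending, then skip overlaps.
Selected (3 activities): [(1, 3), (7, 9), (13, 14)]


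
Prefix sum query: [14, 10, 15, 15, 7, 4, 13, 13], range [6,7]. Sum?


Prefix sums: [0, 14, 24, 39, 54, 61, 65, 78, 91]
Sum[6..7] = prefix[8] - prefix[6] = 91 - 65 = 26


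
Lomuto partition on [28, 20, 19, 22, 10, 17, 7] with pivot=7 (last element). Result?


Elements <= 7 go left of pivot.
Result: [7, 20, 19, 22, 10, 17, 28], pivot at index 0


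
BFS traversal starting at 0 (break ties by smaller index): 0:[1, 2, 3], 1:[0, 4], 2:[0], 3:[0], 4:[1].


BFS queue: start with [0]
Visit order: [0, 1, 2, 3, 4]


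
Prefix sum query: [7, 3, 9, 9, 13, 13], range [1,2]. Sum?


Prefix sums: [0, 7, 10, 19, 28, 41, 54]
Sum[1..2] = prefix[3] - prefix[1] = 19 - 7 = 12


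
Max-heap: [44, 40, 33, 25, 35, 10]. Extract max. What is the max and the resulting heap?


Max = 44
Replace root with last, heapify down
Resulting heap: [40, 35, 33, 25, 10]


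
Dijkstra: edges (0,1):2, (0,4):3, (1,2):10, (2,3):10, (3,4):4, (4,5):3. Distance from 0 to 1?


Dijkstra from 0:
Distances: {0: 0, 1: 2, 2: 12, 3: 7, 4: 3, 5: 6}
Shortest distance to 1 = 2, path = [0, 1]


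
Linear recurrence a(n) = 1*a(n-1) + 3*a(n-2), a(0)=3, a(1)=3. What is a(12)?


Build bottom-up:
...a(10)=8049, a(11)=18480, a(12)=1*18480+3*8049=42627


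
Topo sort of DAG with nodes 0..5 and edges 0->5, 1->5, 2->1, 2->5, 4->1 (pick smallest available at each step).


Kahn's algorithm, process smallest node first
Order: [0, 2, 3, 4, 1, 5]


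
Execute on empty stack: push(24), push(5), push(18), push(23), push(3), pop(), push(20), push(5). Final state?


push(24) -> [24]
push(5) -> [24, 5]
push(18) -> [24, 5, 18]
push(23) -> [24, 5, 18, 23]
push(3) -> [24, 5, 18, 23, 3]
pop() returns 3 -> [24, 5, 18, 23]
push(20) -> [24, 5, 18, 23, 20]
push(5) -> [24, 5, 18, 23, 20, 5]
Final stack (bottom to top): [24, 5, 18, 23, 20, 5]


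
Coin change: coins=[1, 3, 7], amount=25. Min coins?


dp[0]=0; dp[i]=1+min(dp[i-c] for c in coins)
...dp[20]=4, dp[21]=3, dp[22]=4, dp[23]=5, dp[24]=4, dp[25]=5
Minimum coins for 25 = 5


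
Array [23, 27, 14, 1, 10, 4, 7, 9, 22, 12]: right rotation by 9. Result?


Right rotate by 9: [27, 14, 1, 10, 4, 7, 9, 22, 12, 23]


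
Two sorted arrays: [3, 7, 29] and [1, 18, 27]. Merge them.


Compare heads, take smaller each step.
Merged: [1, 3, 7, 18, 27, 29]


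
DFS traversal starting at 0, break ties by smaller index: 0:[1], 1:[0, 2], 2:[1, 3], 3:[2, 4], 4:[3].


DFS stack-based: start with [0]
Visit order: [0, 1, 2, 3, 4]


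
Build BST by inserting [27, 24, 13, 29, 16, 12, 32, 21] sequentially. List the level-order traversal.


Root = 27; build tree by BST insertion.
Level-Order traversal: [27, 24, 29, 13, 32, 12, 16, 21]


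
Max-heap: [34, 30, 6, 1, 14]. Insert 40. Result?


Append 40: [34, 30, 6, 1, 14, 40]
Bubble up: swap idx 5(40) with idx 2(6); swap idx 2(40) with idx 0(34)
Result: [40, 30, 34, 1, 14, 6]


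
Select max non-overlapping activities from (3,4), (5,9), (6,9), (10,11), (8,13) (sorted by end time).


Greedy: pick earliest-ending, then skip overlaps.
Selected (3 activities): [(3, 4), (5, 9), (10, 11)]


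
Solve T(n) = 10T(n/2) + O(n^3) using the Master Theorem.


a=10, b=2, c=3. log_2(10)=3.322 > c=3. Case 1: O(n^log_b(a)) = O(n^3.322)
Complexity: O(n^3.322)


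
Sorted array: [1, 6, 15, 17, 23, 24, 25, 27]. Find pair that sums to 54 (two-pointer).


Two pointers: lo=0, hi=7
No pair sums to 54


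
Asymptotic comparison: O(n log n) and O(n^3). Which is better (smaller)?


linearithmic grows slower than cubic
O(n log n) is asymptotically smaller; O(n^3) grows faster


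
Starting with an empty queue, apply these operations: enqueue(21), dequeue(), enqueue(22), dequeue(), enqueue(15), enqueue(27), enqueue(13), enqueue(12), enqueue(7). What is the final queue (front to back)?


enqueue(21) -> [21]
dequeue() returns 21 -> []
enqueue(22) -> [22]
dequeue() returns 22 -> []
enqueue(15) -> [15]
enqueue(27) -> [15, 27]
enqueue(13) -> [15, 27, 13]
enqueue(12) -> [15, 27, 13, 12]
enqueue(7) -> [15, 27, 13, 12, 7]
Final queue (front to back): [15, 27, 13, 12, 7]


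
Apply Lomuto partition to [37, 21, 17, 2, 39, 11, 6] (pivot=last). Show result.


Elements <= 6 go left of pivot.
Result: [2, 6, 17, 37, 39, 11, 21], pivot at index 1


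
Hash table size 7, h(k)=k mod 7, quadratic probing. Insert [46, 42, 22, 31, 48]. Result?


Insertions: 46->slot 4; 42->slot 0; 22->slot 1; 31->slot 3; 48->slot 6
Table: [42, 22, None, 31, 46, None, 48]


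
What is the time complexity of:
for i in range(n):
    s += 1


Per nesting level: O(n) = O(n)
Complexity: O(n)


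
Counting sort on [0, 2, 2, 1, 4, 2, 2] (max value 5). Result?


Count array: [1, 1, 4, 0, 1, 0]
Reconstruct: [0, 1, 2, 2, 2, 2, 4]


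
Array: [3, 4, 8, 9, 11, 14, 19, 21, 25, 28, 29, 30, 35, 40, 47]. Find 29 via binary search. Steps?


Search for 29:
[0,14] mid=7 arr[7]=21
[8,14] mid=11 arr[11]=30
[8,10] mid=9 arr[9]=28
[10,10] mid=10 arr[10]=29
Total: 4 comparisons


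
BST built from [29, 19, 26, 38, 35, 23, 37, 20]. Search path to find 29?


BST root = 29
Search for 29: compare at each node
Path: [29]


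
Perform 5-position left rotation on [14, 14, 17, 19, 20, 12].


Left rotate by 5: [12, 14, 14, 17, 19, 20]


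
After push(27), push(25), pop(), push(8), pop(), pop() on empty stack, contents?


push(27) -> [27]
push(25) -> [27, 25]
pop() returns 25 -> [27]
push(8) -> [27, 8]
pop() returns 8 -> [27]
pop() returns 27 -> []
Final stack (bottom to top): []


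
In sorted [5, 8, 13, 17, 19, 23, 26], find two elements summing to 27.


Two pointers: lo=0, hi=6
Found pair: (8, 19) summing to 27


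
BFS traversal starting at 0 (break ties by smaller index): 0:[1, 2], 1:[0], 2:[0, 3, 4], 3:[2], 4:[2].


BFS queue: start with [0]
Visit order: [0, 1, 2, 3, 4]


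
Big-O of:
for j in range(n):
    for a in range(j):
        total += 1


Per nesting level: O(n) * O(n) [triangular over j] = O(n^2)
Complexity: O(n^2)


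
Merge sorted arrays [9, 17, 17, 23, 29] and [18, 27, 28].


Compare heads, take smaller each step.
Merged: [9, 17, 17, 18, 23, 27, 28, 29]


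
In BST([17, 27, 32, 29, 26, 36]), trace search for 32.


BST root = 17
Search for 32: compare at each node
Path: [17, 27, 32]


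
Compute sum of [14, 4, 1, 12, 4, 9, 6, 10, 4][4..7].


Prefix sums: [0, 14, 18, 19, 31, 35, 44, 50, 60, 64]
Sum[4..7] = prefix[8] - prefix[4] = 60 - 31 = 29


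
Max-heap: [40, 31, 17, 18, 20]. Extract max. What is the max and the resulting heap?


Max = 40
Replace root with last, heapify down
Resulting heap: [31, 20, 17, 18]


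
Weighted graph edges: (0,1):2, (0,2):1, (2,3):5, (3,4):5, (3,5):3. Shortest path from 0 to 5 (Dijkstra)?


Dijkstra from 0:
Distances: {0: 0, 1: 2, 2: 1, 3: 6, 4: 11, 5: 9}
Shortest distance to 5 = 9, path = [0, 2, 3, 5]


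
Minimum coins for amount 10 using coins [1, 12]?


dp[0]=0; dp[i]=1+min(dp[i-c] for c in coins)
...dp[5]=5, dp[6]=6, dp[7]=7, dp[8]=8, dp[9]=9, dp[10]=10
Minimum coins for 10 = 10


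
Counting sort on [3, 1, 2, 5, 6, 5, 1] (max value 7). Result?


Count array: [0, 2, 1, 1, 0, 2, 1, 0]
Reconstruct: [1, 1, 2, 3, 5, 5, 6]


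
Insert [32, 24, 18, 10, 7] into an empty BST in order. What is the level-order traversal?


Root = 32; build tree by BST insertion.
Level-Order traversal: [32, 24, 18, 10, 7]


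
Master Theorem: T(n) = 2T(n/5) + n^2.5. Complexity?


a=2, b=5, c=2.5. log_5(2)=0.431 < c=2.5. Case 3: O(n^c) = O(n^2.500)
Complexity: O(n^2.500)


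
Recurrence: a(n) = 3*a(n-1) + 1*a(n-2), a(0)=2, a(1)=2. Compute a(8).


Build bottom-up:
...a(6)=938, a(7)=3098, a(8)=3*3098+1*938=10232


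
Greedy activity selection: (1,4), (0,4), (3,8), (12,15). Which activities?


Greedy: pick earliest-ending, then skip overlaps.
Selected (2 activities): [(1, 4), (12, 15)]


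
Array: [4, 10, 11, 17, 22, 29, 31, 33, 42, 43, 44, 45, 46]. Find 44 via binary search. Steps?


Search for 44:
[0,12] mid=6 arr[6]=31
[7,12] mid=9 arr[9]=43
[10,12] mid=11 arr[11]=45
[10,10] mid=10 arr[10]=44
Total: 4 comparisons


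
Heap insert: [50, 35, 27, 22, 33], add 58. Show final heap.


Append 58: [50, 35, 27, 22, 33, 58]
Bubble up: swap idx 5(58) with idx 2(27); swap idx 2(58) with idx 0(50)
Result: [58, 35, 50, 22, 33, 27]


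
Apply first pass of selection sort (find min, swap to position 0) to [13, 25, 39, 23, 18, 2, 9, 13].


After one pass: [2, 25, 39, 23, 18, 13, 9, 13]


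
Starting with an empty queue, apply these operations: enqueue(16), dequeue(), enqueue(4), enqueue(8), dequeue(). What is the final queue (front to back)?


enqueue(16) -> [16]
dequeue() returns 16 -> []
enqueue(4) -> [4]
enqueue(8) -> [4, 8]
dequeue() returns 4 -> [8]
Final queue (front to back): [8]


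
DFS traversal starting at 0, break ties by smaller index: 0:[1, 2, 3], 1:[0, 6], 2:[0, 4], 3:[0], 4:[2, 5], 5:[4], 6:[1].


DFS stack-based: start with [0]
Visit order: [0, 1, 6, 2, 4, 5, 3]


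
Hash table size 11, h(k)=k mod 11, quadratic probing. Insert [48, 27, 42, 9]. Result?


Insertions: 48->slot 4; 27->slot 5; 42->slot 9; 9->slot 10
Table: [None, None, None, None, 48, 27, None, None, None, 42, 9]


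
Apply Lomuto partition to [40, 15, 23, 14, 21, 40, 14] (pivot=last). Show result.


Elements <= 14 go left of pivot.
Result: [14, 14, 23, 40, 21, 40, 15], pivot at index 1


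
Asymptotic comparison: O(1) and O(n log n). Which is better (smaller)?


constant grows slower than linearithmic
O(1) is asymptotically smaller; O(n log n) grows faster


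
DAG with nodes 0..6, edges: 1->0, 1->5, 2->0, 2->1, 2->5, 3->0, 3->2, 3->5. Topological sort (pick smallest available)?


Kahn's algorithm, process smallest node first
Order: [3, 2, 1, 0, 4, 5, 6]


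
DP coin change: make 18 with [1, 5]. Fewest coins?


dp[0]=0; dp[i]=1+min(dp[i-c] for c in coins)
...dp[13]=5, dp[14]=6, dp[15]=3, dp[16]=4, dp[17]=5, dp[18]=6
Minimum coins for 18 = 6


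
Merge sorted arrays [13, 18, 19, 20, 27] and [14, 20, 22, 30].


Compare heads, take smaller each step.
Merged: [13, 14, 18, 19, 20, 20, 22, 27, 30]


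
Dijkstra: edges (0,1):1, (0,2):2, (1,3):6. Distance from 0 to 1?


Dijkstra from 0:
Distances: {0: 0, 1: 1, 2: 2, 3: 7}
Shortest distance to 1 = 1, path = [0, 1]


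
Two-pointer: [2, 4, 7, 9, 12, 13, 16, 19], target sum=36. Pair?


Two pointers: lo=0, hi=7
No pair sums to 36


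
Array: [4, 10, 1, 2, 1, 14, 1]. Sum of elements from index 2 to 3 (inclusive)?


Prefix sums: [0, 4, 14, 15, 17, 18, 32, 33]
Sum[2..3] = prefix[4] - prefix[2] = 17 - 14 = 3


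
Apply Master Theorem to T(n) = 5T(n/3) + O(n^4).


a=5, b=3, c=4. log_3(5)=1.465 < c=4. Case 3: O(n^c) = O(n^4)
Complexity: O(n^4)


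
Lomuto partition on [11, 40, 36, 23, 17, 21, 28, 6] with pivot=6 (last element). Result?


Elements <= 6 go left of pivot.
Result: [6, 40, 36, 23, 17, 21, 28, 11], pivot at index 0


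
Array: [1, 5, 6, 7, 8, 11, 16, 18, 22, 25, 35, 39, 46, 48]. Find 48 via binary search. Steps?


Search for 48:
[0,13] mid=6 arr[6]=16
[7,13] mid=10 arr[10]=35
[11,13] mid=12 arr[12]=46
[13,13] mid=13 arr[13]=48
Total: 4 comparisons


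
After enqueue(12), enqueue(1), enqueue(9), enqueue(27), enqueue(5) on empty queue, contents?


enqueue(12) -> [12]
enqueue(1) -> [12, 1]
enqueue(9) -> [12, 1, 9]
enqueue(27) -> [12, 1, 9, 27]
enqueue(5) -> [12, 1, 9, 27, 5]
Final queue (front to back): [12, 1, 9, 27, 5]


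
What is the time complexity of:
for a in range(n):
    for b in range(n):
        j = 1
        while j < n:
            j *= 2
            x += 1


Per nesting level: O(n) * O(n) * O(log n) = O(n^2 log n)
Complexity: O(n^2 log n)


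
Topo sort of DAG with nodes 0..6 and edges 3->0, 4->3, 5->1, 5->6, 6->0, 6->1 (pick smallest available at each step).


Kahn's algorithm, process smallest node first
Order: [2, 4, 3, 5, 6, 0, 1]


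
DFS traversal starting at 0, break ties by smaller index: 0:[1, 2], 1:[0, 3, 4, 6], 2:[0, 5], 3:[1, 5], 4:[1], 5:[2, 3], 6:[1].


DFS stack-based: start with [0]
Visit order: [0, 1, 3, 5, 2, 4, 6]


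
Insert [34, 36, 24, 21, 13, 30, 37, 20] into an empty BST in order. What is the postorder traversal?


Root = 34; build tree by BST insertion.
Postorder traversal: [20, 13, 21, 30, 24, 37, 36, 34]


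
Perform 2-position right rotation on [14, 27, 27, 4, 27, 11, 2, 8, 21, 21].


Right rotate by 2: [21, 21, 14, 27, 27, 4, 27, 11, 2, 8]


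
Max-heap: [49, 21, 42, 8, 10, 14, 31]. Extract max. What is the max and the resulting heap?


Max = 49
Replace root with last, heapify down
Resulting heap: [42, 21, 31, 8, 10, 14]


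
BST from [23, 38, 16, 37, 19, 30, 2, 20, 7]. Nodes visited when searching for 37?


BST root = 23
Search for 37: compare at each node
Path: [23, 38, 37]


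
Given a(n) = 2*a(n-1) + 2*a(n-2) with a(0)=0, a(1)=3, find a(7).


Build bottom-up:
...a(5)=132, a(6)=360, a(7)=2*360+2*132=984


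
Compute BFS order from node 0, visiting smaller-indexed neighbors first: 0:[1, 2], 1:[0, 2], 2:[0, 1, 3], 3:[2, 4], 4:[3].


BFS queue: start with [0]
Visit order: [0, 1, 2, 3, 4]


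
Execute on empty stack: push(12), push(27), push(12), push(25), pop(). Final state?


push(12) -> [12]
push(27) -> [12, 27]
push(12) -> [12, 27, 12]
push(25) -> [12, 27, 12, 25]
pop() returns 25 -> [12, 27, 12]
Final stack (bottom to top): [12, 27, 12]


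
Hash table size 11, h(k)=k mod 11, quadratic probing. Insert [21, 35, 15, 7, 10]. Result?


Insertions: 21->slot 10; 35->slot 2; 15->slot 4; 7->slot 7; 10->slot 0
Table: [10, None, 35, None, 15, None, None, 7, None, None, 21]


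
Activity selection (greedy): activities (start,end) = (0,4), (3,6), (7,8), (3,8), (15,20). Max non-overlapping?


Greedy: pick earliest-ending, then skip overlaps.
Selected (3 activities): [(0, 4), (7, 8), (15, 20)]


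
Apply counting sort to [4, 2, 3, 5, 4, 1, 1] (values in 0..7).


Count array: [0, 2, 1, 1, 2, 1, 0, 0]
Reconstruct: [1, 1, 2, 3, 4, 4, 5]


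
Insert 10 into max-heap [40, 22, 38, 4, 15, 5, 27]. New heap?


Append 10: [40, 22, 38, 4, 15, 5, 27, 10]
Bubble up: swap idx 7(10) with idx 3(4)
Result: [40, 22, 38, 10, 15, 5, 27, 4]


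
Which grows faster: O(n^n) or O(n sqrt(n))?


n^1.5 grows slower than n^n
O(n sqrt(n)) is asymptotically smaller; O(n^n) grows faster


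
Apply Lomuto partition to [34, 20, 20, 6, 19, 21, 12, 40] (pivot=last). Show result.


Elements <= 40 go left of pivot.
Result: [34, 20, 20, 6, 19, 21, 12, 40], pivot at index 7


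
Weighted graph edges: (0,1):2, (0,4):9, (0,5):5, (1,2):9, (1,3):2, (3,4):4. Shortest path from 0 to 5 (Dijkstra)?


Dijkstra from 0:
Distances: {0: 0, 1: 2, 2: 11, 3: 4, 4: 8, 5: 5}
Shortest distance to 5 = 5, path = [0, 5]


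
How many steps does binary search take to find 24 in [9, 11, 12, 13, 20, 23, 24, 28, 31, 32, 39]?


Search for 24:
[0,10] mid=5 arr[5]=23
[6,10] mid=8 arr[8]=31
[6,7] mid=6 arr[6]=24
Total: 3 comparisons


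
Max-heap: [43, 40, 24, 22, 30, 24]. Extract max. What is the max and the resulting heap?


Max = 43
Replace root with last, heapify down
Resulting heap: [40, 30, 24, 22, 24]


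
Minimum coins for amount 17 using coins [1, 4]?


dp[0]=0; dp[i]=1+min(dp[i-c] for c in coins)
...dp[12]=3, dp[13]=4, dp[14]=5, dp[15]=6, dp[16]=4, dp[17]=5
Minimum coins for 17 = 5


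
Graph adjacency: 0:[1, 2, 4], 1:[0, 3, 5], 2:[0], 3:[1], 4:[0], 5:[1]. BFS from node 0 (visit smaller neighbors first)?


BFS queue: start with [0]
Visit order: [0, 1, 2, 4, 3, 5]


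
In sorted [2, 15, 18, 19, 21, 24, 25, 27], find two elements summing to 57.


Two pointers: lo=0, hi=7
No pair sums to 57


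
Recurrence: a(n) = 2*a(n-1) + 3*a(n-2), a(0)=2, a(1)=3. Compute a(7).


Build bottom-up:
...a(5)=303, a(6)=912, a(7)=2*912+3*303=2733


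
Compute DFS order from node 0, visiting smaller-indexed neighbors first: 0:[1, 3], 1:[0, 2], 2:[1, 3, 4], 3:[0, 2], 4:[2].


DFS stack-based: start with [0]
Visit order: [0, 1, 2, 3, 4]


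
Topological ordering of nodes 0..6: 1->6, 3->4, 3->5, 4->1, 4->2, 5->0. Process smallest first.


Kahn's algorithm, process smallest node first
Order: [3, 4, 1, 2, 5, 0, 6]


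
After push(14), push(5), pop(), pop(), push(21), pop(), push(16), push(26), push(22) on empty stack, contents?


push(14) -> [14]
push(5) -> [14, 5]
pop() returns 5 -> [14]
pop() returns 14 -> []
push(21) -> [21]
pop() returns 21 -> []
push(16) -> [16]
push(26) -> [16, 26]
push(22) -> [16, 26, 22]
Final stack (bottom to top): [16, 26, 22]


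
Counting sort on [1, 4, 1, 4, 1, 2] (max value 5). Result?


Count array: [0, 3, 1, 0, 2, 0]
Reconstruct: [1, 1, 1, 2, 4, 4]


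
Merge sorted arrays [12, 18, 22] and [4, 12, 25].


Compare heads, take smaller each step.
Merged: [4, 12, 12, 18, 22, 25]


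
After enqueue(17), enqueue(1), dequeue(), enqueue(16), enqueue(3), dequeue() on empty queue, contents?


enqueue(17) -> [17]
enqueue(1) -> [17, 1]
dequeue() returns 17 -> [1]
enqueue(16) -> [1, 16]
enqueue(3) -> [1, 16, 3]
dequeue() returns 1 -> [16, 3]
Final queue (front to back): [16, 3]


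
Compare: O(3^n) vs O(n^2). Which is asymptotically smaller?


quadratic grows slower than exponential (base 3)
O(n^2) is asymptotically smaller; O(3^n) grows faster


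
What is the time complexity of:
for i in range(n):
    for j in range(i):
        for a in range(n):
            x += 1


Per nesting level: O(n) * O(n) [triangular over i] * O(n) = O(n^3)
Complexity: O(n^3)


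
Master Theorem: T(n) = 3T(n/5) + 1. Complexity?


a=3, b=5, c=0. log_5(3)=0.683 > c=0. Case 1: O(n^log_b(a)) = O(n^0.683)
Complexity: O(n^0.683)


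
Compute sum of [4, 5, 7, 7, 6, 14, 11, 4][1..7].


Prefix sums: [0, 4, 9, 16, 23, 29, 43, 54, 58]
Sum[1..7] = prefix[8] - prefix[1] = 58 - 4 = 54


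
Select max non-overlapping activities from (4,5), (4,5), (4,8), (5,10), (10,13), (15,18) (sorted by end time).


Greedy: pick earliest-ending, then skip overlaps.
Selected (4 activities): [(4, 5), (5, 10), (10, 13), (15, 18)]


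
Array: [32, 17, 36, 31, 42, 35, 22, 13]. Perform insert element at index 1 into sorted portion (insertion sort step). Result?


After one pass: [17, 32, 36, 31, 42, 35, 22, 13]


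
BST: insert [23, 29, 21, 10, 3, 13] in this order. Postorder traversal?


Root = 23; build tree by BST insertion.
Postorder traversal: [3, 13, 10, 21, 29, 23]


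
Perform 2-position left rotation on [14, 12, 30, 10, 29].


Left rotate by 2: [30, 10, 29, 14, 12]


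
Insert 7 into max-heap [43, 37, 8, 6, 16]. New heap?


Append 7: [43, 37, 8, 6, 16, 7]
Bubble up: no swaps needed
Result: [43, 37, 8, 6, 16, 7]


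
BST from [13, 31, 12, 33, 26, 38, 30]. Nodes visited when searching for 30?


BST root = 13
Search for 30: compare at each node
Path: [13, 31, 26, 30]


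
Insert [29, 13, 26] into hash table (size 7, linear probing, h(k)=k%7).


Insertions: 29->slot 1; 13->slot 6; 26->slot 5
Table: [None, 29, None, None, None, 26, 13]


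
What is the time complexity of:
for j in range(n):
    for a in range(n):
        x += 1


Per nesting level: O(n) * O(n) = O(n^2)
Complexity: O(n^2)


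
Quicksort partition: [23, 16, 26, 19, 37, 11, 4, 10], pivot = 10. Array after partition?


Elements <= 10 go left of pivot.
Result: [4, 10, 26, 19, 37, 11, 23, 16], pivot at index 1


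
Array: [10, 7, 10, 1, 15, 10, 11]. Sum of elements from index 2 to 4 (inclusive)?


Prefix sums: [0, 10, 17, 27, 28, 43, 53, 64]
Sum[2..4] = prefix[5] - prefix[2] = 43 - 17 = 26


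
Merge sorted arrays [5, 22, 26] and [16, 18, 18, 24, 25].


Compare heads, take smaller each step.
Merged: [5, 16, 18, 18, 22, 24, 25, 26]


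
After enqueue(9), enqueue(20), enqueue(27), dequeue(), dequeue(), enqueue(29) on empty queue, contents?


enqueue(9) -> [9]
enqueue(20) -> [9, 20]
enqueue(27) -> [9, 20, 27]
dequeue() returns 9 -> [20, 27]
dequeue() returns 20 -> [27]
enqueue(29) -> [27, 29]
Final queue (front to back): [27, 29]


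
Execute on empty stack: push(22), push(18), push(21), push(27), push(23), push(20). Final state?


push(22) -> [22]
push(18) -> [22, 18]
push(21) -> [22, 18, 21]
push(27) -> [22, 18, 21, 27]
push(23) -> [22, 18, 21, 27, 23]
push(20) -> [22, 18, 21, 27, 23, 20]
Final stack (bottom to top): [22, 18, 21, 27, 23, 20]


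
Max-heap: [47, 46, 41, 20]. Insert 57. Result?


Append 57: [47, 46, 41, 20, 57]
Bubble up: swap idx 4(57) with idx 1(46); swap idx 1(57) with idx 0(47)
Result: [57, 47, 41, 20, 46]


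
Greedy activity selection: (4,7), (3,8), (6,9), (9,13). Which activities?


Greedy: pick earliest-ending, then skip overlaps.
Selected (2 activities): [(4, 7), (9, 13)]


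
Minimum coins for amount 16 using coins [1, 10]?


dp[0]=0; dp[i]=1+min(dp[i-c] for c in coins)
...dp[11]=2, dp[12]=3, dp[13]=4, dp[14]=5, dp[15]=6, dp[16]=7
Minimum coins for 16 = 7


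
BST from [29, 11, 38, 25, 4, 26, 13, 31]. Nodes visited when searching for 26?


BST root = 29
Search for 26: compare at each node
Path: [29, 11, 25, 26]


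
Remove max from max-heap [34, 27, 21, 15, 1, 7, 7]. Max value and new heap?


Max = 34
Replace root with last, heapify down
Resulting heap: [27, 15, 21, 7, 1, 7]


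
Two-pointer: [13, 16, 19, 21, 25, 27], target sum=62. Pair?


Two pointers: lo=0, hi=5
No pair sums to 62


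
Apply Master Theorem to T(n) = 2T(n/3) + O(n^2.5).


a=2, b=3, c=2.5. log_3(2)=0.631 < c=2.5. Case 3: O(n^c) = O(n^2.500)
Complexity: O(n^2.500)


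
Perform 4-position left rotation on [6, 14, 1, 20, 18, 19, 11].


Left rotate by 4: [18, 19, 11, 6, 14, 1, 20]


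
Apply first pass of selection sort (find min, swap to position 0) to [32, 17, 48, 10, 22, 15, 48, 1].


After one pass: [1, 17, 48, 10, 22, 15, 48, 32]


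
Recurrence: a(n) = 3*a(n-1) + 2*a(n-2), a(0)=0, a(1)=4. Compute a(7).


Build bottom-up:
...a(5)=556, a(6)=1980, a(7)=3*1980+2*556=7052
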